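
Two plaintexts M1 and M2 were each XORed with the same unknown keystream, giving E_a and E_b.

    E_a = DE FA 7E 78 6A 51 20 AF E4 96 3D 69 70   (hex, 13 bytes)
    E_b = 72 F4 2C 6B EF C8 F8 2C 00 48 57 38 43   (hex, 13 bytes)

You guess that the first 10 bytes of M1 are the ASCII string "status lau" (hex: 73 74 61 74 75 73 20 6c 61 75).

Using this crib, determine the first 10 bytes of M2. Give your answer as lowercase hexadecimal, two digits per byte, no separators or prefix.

First, E_a ⊕ E_b = (M1 ⊕ K) ⊕ (M2 ⊕ K) = M1 ⊕ M2, so the key drops out. Then M2 = (M1 ⊕ M2) ⊕ M1 over the first 10 bytes.
byte 0: (de ^ 72) ^ 73 = ac ^ 73 = df
byte 1: (fa ^ f4) ^ 74 = 0e ^ 74 = 7a
byte 2: (7e ^ 2c) ^ 61 = 52 ^ 61 = 33
byte 3: (78 ^ 6b) ^ 74 = 13 ^ 74 = 67
byte 4: (6a ^ ef) ^ 75 = 85 ^ 75 = f0
byte 5: (51 ^ c8) ^ 73 = 99 ^ 73 = ea
byte 6: (20 ^ f8) ^ 20 = d8 ^ 20 = f8
byte 7: (af ^ 2c) ^ 6c = 83 ^ 6c = ef
byte 8: (e4 ^ 00) ^ 61 = e4 ^ 61 = 85
byte 9: (96 ^ 48) ^ 75 = de ^ 75 = ab

df7a3367f0eaf8ef85ab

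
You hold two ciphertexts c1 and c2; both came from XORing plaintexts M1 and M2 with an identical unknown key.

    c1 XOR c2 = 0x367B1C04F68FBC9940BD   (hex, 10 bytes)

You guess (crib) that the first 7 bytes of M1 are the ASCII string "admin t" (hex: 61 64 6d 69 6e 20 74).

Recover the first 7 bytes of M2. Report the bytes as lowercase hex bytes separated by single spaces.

Since c1 ⊕ c2 = M1 ⊕ M2, XORing with the guessed M1 bytes yields the corresponding M2 bytes: M2 = (c1 ⊕ c2) ⊕ M1.
36 XOR 61 = 57
7b XOR 64 = 1f
1c XOR 6d = 71
04 XOR 69 = 6d
f6 XOR 6e = 98
8f XOR 20 = af
bc XOR 74 = c8

57 1f 71 6d 98 af c8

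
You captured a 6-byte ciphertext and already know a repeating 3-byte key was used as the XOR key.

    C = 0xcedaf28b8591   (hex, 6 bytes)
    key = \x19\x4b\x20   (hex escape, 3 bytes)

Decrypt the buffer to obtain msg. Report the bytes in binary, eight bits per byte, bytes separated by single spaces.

The 3-byte key repeats, so the effective keystream is 19 4b 20 19 4b 20.
byte 0: ce XOR 19 = d7
byte 1: da XOR 4b = 91
byte 2: f2 XOR 20 = d2
byte 3: 8b XOR 19 = 92
byte 4: 85 XOR 4b = ce
byte 5: 91 XOR 20 = b1

11010111 10010001 11010010 10010010 11001110 10110001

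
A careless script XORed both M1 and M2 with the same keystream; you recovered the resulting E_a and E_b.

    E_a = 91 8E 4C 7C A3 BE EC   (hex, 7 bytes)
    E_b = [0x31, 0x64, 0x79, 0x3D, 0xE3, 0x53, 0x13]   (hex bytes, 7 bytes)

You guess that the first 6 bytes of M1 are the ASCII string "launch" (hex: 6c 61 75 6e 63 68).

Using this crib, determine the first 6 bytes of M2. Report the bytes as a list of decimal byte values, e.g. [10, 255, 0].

[204, 139, 64, 47, 35, 133]

First, E_a ⊕ E_b = (M1 ⊕ K) ⊕ (M2 ⊕ K) = M1 ⊕ M2, so the key drops out. Then M2 = (M1 ⊕ M2) ⊕ M1 over the first 6 bytes.
byte 0: (91 ⊕ 31) ⊕ 6c = a0 ⊕ 6c = cc
byte 1: (8e ⊕ 64) ⊕ 61 = ea ⊕ 61 = 8b
byte 2: (4c ⊕ 79) ⊕ 75 = 35 ⊕ 75 = 40
byte 3: (7c ⊕ 3d) ⊕ 6e = 41 ⊕ 6e = 2f
byte 4: (a3 ⊕ e3) ⊕ 63 = 40 ⊕ 63 = 23
byte 5: (be ⊕ 53) ⊕ 68 = ed ⊕ 68 = 85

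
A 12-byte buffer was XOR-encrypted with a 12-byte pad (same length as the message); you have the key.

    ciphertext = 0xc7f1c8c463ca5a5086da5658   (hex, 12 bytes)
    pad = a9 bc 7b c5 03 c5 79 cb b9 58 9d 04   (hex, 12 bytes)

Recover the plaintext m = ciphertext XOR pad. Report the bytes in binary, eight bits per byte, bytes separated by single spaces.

byte 0: c7 ^ a9 = 6e
byte 1: f1 ^ bc = 4d
byte 2: c8 ^ 7b = b3
byte 3: c4 ^ c5 = 01
byte 4: 63 ^ 03 = 60
byte 5: ca ^ c5 = 0f
byte 6: 5a ^ 79 = 23
byte 7: 50 ^ cb = 9b
byte 8: 86 ^ b9 = 3f
byte 9: da ^ 58 = 82
byte 10: 56 ^ 9d = cb
byte 11: 58 ^ 04 = 5c

01101110 01001101 10110011 00000001 01100000 00001111 00100011 10011011 00111111 10000010 11001011 01011100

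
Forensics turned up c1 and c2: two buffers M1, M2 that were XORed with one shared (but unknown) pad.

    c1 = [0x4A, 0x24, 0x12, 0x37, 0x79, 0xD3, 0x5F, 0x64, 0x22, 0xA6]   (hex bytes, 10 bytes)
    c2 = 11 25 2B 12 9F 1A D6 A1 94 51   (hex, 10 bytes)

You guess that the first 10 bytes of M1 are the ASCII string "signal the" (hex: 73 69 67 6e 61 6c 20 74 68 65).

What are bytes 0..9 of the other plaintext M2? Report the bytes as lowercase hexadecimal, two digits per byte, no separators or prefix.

First, c1 ⊕ c2 = (M1 ⊕ K) ⊕ (M2 ⊕ K) = M1 ⊕ M2, so the key drops out. Then M2 = (M1 ⊕ M2) ⊕ M1 over the first 10 bytes.
byte 0: (4a ^ 11) ^ 73 = 5b ^ 73 = 28
byte 1: (24 ^ 25) ^ 69 = 01 ^ 69 = 68
byte 2: (12 ^ 2b) ^ 67 = 39 ^ 67 = 5e
byte 3: (37 ^ 12) ^ 6e = 25 ^ 6e = 4b
byte 4: (79 ^ 9f) ^ 61 = e6 ^ 61 = 87
byte 5: (d3 ^ 1a) ^ 6c = c9 ^ 6c = a5
byte 6: (5f ^ d6) ^ 20 = 89 ^ 20 = a9
byte 7: (64 ^ a1) ^ 74 = c5 ^ 74 = b1
byte 8: (22 ^ 94) ^ 68 = b6 ^ 68 = de
byte 9: (a6 ^ 51) ^ 65 = f7 ^ 65 = 92

28685e4b87a5a9b1de92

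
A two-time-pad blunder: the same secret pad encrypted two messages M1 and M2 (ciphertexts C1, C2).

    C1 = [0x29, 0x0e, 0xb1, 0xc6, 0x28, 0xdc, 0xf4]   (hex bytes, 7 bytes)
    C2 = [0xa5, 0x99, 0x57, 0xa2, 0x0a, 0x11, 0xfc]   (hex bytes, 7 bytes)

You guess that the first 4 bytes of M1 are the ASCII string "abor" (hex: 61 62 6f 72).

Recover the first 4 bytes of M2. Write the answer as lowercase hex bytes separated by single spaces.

ed f5 89 16

First, C1 ⊕ C2 = (M1 ⊕ K) ⊕ (M2 ⊕ K) = M1 ⊕ M2, so the key drops out. Then M2 = (M1 ⊕ M2) ⊕ M1 over the first 4 bytes.
byte 0: (29 ^ a5) ^ 61 = 8c ^ 61 = ed
byte 1: (0e ^ 99) ^ 62 = 97 ^ 62 = f5
byte 2: (b1 ^ 57) ^ 6f = e6 ^ 6f = 89
byte 3: (c6 ^ a2) ^ 72 = 64 ^ 72 = 16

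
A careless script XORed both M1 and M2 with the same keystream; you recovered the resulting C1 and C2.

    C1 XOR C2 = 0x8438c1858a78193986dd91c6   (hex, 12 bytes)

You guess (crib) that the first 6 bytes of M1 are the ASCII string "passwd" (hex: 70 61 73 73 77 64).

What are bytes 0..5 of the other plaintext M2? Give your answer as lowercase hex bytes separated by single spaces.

f4 59 b2 f6 fd 1c

Since C1 ⊕ C2 = M1 ⊕ M2, XORing with the guessed M1 bytes yields the corresponding M2 bytes: M2 = (C1 ⊕ C2) ⊕ M1.
132 xor 112 = 244
 56 xor  97 =  89
193 xor 115 = 178
133 xor 115 = 246
138 xor 119 = 253
120 xor 100 =  28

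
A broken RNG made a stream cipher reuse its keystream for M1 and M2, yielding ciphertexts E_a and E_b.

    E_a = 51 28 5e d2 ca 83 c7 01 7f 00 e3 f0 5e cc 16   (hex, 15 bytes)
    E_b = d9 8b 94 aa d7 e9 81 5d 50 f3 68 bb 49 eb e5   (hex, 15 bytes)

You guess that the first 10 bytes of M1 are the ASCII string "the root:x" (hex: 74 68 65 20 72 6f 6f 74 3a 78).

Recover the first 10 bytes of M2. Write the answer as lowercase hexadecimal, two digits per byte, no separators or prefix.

First, E_a ⊕ E_b = (M1 ⊕ K) ⊕ (M2 ⊕ K) = M1 ⊕ M2, so the key drops out. Then M2 = (M1 ⊕ M2) ⊕ M1 over the first 10 bytes.
byte 0: (51 XOR d9) XOR 74 = 88 XOR 74 = fc
byte 1: (28 XOR 8b) XOR 68 = a3 XOR 68 = cb
byte 2: (5e XOR 94) XOR 65 = ca XOR 65 = af
byte 3: (d2 XOR aa) XOR 20 = 78 XOR 20 = 58
byte 4: (ca XOR d7) XOR 72 = 1d XOR 72 = 6f
byte 5: (83 XOR e9) XOR 6f = 6a XOR 6f = 05
byte 6: (c7 XOR 81) XOR 6f = 46 XOR 6f = 29
byte 7: (01 XOR 5d) XOR 74 = 5c XOR 74 = 28
byte 8: (7f XOR 50) XOR 3a = 2f XOR 3a = 15
byte 9: (00 XOR f3) XOR 78 = f3 XOR 78 = 8b

fccbaf586f052928158b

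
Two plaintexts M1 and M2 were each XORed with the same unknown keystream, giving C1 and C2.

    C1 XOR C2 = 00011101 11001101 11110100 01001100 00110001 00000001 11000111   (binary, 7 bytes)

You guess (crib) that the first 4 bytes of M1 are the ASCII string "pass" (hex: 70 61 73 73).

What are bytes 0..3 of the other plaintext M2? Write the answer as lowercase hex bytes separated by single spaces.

Since C1 ⊕ C2 = M1 ⊕ M2, XORing with the guessed M1 bytes yields the corresponding M2 bytes: M2 = (C1 ⊕ C2) ⊕ M1.
byte 0: 1d ⊕ 70 = 6d
byte 1: cd ⊕ 61 = ac
byte 2: f4 ⊕ 73 = 87
byte 3: 4c ⊕ 73 = 3f

6d ac 87 3f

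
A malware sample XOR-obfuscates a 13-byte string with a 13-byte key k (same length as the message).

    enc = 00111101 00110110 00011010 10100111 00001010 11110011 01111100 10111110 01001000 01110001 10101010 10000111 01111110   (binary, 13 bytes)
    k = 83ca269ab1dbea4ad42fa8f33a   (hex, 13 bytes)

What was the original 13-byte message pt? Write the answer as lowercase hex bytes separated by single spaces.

be fc 3c 3d bb 28 96 f4 9c 5e 02 74 44

00111101 ⊕ 10000011 = 10111110
00110110 ⊕ 11001010 = 11111100
00011010 ⊕ 00100110 = 00111100
10100111 ⊕ 10011010 = 00111101
00001010 ⊕ 10110001 = 10111011
11110011 ⊕ 11011011 = 00101000
01111100 ⊕ 11101010 = 10010110
10111110 ⊕ 01001010 = 11110100
01001000 ⊕ 11010100 = 10011100
01110001 ⊕ 00101111 = 01011110
10101010 ⊕ 10101000 = 00000010
10000111 ⊕ 11110011 = 01110100
01111110 ⊕ 00111010 = 01000100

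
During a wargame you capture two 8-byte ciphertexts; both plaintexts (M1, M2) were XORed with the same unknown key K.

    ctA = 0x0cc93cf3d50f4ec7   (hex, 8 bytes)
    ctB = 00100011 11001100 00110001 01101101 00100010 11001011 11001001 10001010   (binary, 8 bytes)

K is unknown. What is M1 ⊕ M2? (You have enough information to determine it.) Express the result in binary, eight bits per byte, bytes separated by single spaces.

00101111 00000101 00001101 10011110 11110111 11000100 10000111 01001101

ctA ⊕ ctB = (M1 ⊕ K) ⊕ (M2 ⊕ K) = M1 ⊕ M2 — the shared key cancels under XOR.
0c ^ 23 = 2f
c9 ^ cc = 05
3c ^ 31 = 0d
f3 ^ 6d = 9e
d5 ^ 22 = f7
0f ^ cb = c4
4e ^ c9 = 87
c7 ^ 8a = 4d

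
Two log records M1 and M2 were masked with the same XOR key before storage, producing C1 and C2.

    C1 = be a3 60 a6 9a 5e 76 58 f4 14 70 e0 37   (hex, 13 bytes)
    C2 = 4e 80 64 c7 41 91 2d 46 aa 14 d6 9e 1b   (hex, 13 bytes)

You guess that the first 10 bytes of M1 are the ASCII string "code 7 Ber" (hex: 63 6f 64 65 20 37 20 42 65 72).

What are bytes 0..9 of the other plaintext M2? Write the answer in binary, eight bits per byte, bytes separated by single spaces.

First, C1 ⊕ C2 = (M1 ⊕ K) ⊕ (M2 ⊕ K) = M1 ⊕ M2, so the key drops out. Then M2 = (M1 ⊕ M2) ⊕ M1 over the first 10 bytes.
byte 0: (be xor 4e) xor 63 = f0 xor 63 = 93
byte 1: (a3 xor 80) xor 6f = 23 xor 6f = 4c
byte 2: (60 xor 64) xor 64 = 04 xor 64 = 60
byte 3: (a6 xor c7) xor 65 = 61 xor 65 = 04
byte 4: (9a xor 41) xor 20 = db xor 20 = fb
byte 5: (5e xor 91) xor 37 = cf xor 37 = f8
byte 6: (76 xor 2d) xor 20 = 5b xor 20 = 7b
byte 7: (58 xor 46) xor 42 = 1e xor 42 = 5c
byte 8: (f4 xor aa) xor 65 = 5e xor 65 = 3b
byte 9: (14 xor 14) xor 72 = 00 xor 72 = 72

10010011 01001100 01100000 00000100 11111011 11111000 01111011 01011100 00111011 01110010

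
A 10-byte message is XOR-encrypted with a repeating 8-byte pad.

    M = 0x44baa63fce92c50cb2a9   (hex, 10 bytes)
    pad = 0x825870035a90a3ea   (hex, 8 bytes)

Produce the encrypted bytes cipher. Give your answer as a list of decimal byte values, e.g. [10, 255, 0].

[198, 226, 214, 60, 148, 2, 102, 230, 48, 241]

The 8-byte key repeats, so the effective keystream is 82 58 70 03 5a 90 a3 ea 82 58.
byte 0: 01000100 ⊕ 10000010 = 11000110
byte 1: 10111010 ⊕ 01011000 = 11100010
byte 2: 10100110 ⊕ 01110000 = 11010110
byte 3: 00111111 ⊕ 00000011 = 00111100
byte 4: 11001110 ⊕ 01011010 = 10010100
byte 5: 10010010 ⊕ 10010000 = 00000010
byte 6: 11000101 ⊕ 10100011 = 01100110
byte 7: 00001100 ⊕ 11101010 = 11100110
byte 8: 10110010 ⊕ 10000010 = 00110000
byte 9: 10101001 ⊕ 01011000 = 11110001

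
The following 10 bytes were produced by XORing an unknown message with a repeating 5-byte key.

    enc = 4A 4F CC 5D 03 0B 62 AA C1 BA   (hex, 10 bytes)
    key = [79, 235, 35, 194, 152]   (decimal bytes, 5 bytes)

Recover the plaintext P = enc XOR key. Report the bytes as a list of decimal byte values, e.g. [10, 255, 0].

The 5-byte key repeats, so the effective keystream is 4f eb 23 c2 98 4f eb 23 c2 98.
byte 0: 4a ^ 4f = 05
byte 1: 4f ^ eb = a4
byte 2: cc ^ 23 = ef
byte 3: 5d ^ c2 = 9f
byte 4: 03 ^ 98 = 9b
byte 5: 0b ^ 4f = 44
byte 6: 62 ^ eb = 89
byte 7: aa ^ 23 = 89
byte 8: c1 ^ c2 = 03
byte 9: ba ^ 98 = 22

[5, 164, 239, 159, 155, 68, 137, 137, 3, 34]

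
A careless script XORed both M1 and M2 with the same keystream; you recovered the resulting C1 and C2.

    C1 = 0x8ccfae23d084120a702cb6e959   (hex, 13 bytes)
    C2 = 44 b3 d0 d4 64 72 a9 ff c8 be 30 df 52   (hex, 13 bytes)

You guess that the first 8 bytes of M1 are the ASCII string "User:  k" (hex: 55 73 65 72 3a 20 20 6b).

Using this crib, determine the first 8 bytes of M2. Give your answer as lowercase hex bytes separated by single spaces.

First, C1 ⊕ C2 = (M1 ⊕ K) ⊕ (M2 ⊕ K) = M1 ⊕ M2, so the key drops out. Then M2 = (M1 ⊕ M2) ⊕ M1 over the first 8 bytes.
byte 0: (8c xor 44) xor 55 = c8 xor 55 = 9d
byte 1: (cf xor b3) xor 73 = 7c xor 73 = 0f
byte 2: (ae xor d0) xor 65 = 7e xor 65 = 1b
byte 3: (23 xor d4) xor 72 = f7 xor 72 = 85
byte 4: (d0 xor 64) xor 3a = b4 xor 3a = 8e
byte 5: (84 xor 72) xor 20 = f6 xor 20 = d6
byte 6: (12 xor a9) xor 20 = bb xor 20 = 9b
byte 7: (0a xor ff) xor 6b = f5 xor 6b = 9e

9d 0f 1b 85 8e d6 9b 9e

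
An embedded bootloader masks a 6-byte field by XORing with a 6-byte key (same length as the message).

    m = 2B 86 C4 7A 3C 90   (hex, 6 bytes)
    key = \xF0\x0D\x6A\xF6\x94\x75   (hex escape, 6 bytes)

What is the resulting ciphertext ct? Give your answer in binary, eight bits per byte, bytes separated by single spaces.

11011011 10001011 10101110 10001100 10101000 11100101

byte 0: 2b ⊕ f0 = db
byte 1: 86 ⊕ 0d = 8b
byte 2: c4 ⊕ 6a = ae
byte 3: 7a ⊕ f6 = 8c
byte 4: 3c ⊕ 94 = a8
byte 5: 90 ⊕ 75 = e5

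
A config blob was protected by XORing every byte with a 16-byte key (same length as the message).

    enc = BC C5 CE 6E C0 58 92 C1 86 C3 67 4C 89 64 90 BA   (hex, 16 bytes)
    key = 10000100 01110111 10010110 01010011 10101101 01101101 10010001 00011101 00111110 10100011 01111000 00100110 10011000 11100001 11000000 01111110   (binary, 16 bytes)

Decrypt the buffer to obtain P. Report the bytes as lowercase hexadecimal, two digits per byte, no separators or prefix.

38b2583d6d3503dcb8601f6a118550c4

byte 0: bc XOR 84 = 38
byte 1: c5 XOR 77 = b2
byte 2: ce XOR 96 = 58
byte 3: 6e XOR 53 = 3d
byte 4: c0 XOR ad = 6d
byte 5: 58 XOR 6d = 35
byte 6: 92 XOR 91 = 03
byte 7: c1 XOR 1d = dc
byte 8: 86 XOR 3e = b8
byte 9: c3 XOR a3 = 60
byte 10: 67 XOR 78 = 1f
byte 11: 4c XOR 26 = 6a
byte 12: 89 XOR 98 = 11
byte 13: 64 XOR e1 = 85
byte 14: 90 XOR c0 = 50
byte 15: ba XOR 7e = c4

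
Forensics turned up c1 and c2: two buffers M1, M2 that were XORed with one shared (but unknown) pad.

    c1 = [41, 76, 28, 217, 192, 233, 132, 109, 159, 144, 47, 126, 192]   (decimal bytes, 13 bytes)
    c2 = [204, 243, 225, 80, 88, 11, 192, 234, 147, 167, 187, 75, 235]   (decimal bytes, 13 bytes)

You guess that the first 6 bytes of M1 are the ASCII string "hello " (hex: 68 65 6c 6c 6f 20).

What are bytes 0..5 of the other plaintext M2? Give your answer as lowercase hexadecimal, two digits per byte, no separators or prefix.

First, c1 ⊕ c2 = (M1 ⊕ K) ⊕ (M2 ⊕ K) = M1 ⊕ M2, so the key drops out. Then M2 = (M1 ⊕ M2) ⊕ M1 over the first 6 bytes.
byte 0: (29 ⊕ cc) ⊕ 68 = e5 ⊕ 68 = 8d
byte 1: (4c ⊕ f3) ⊕ 65 = bf ⊕ 65 = da
byte 2: (1c ⊕ e1) ⊕ 6c = fd ⊕ 6c = 91
byte 3: (d9 ⊕ 50) ⊕ 6c = 89 ⊕ 6c = e5
byte 4: (c0 ⊕ 58) ⊕ 6f = 98 ⊕ 6f = f7
byte 5: (e9 ⊕ 0b) ⊕ 20 = e2 ⊕ 20 = c2

8dda91e5f7c2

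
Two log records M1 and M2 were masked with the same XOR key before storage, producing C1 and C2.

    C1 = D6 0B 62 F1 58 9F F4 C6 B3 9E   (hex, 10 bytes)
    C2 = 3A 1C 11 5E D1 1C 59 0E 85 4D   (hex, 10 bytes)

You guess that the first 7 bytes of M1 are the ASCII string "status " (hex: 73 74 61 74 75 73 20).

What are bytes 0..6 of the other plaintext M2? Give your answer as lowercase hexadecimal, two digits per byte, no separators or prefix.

9f6312dbfcf08d

First, C1 ⊕ C2 = (M1 ⊕ K) ⊕ (M2 ⊕ K) = M1 ⊕ M2, so the key drops out. Then M2 = (M1 ⊕ M2) ⊕ M1 over the first 7 bytes.
byte 0: (d6 xor 3a) xor 73 = ec xor 73 = 9f
byte 1: (0b xor 1c) xor 74 = 17 xor 74 = 63
byte 2: (62 xor 11) xor 61 = 73 xor 61 = 12
byte 3: (f1 xor 5e) xor 74 = af xor 74 = db
byte 4: (58 xor d1) xor 75 = 89 xor 75 = fc
byte 5: (9f xor 1c) xor 73 = 83 xor 73 = f0
byte 6: (f4 xor 59) xor 20 = ad xor 20 = 8d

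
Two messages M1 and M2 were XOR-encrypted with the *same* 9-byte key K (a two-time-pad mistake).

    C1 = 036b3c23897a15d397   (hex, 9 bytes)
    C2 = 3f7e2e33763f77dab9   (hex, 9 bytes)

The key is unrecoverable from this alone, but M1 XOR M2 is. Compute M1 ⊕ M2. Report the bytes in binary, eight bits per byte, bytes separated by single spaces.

00111100 00010101 00010010 00010000 11111111 01000101 01100010 00001001 00101110

C1 ⊕ C2 = (M1 ⊕ K) ⊕ (M2 ⊕ K) = M1 ⊕ M2 — the shared key cancels under XOR.
  3 XOR  63 =  60
107 XOR 126 =  21
 60 XOR  46 =  18
 35 XOR  51 =  16
137 XOR 118 = 255
122 XOR  63 =  69
 21 XOR 119 =  98
211 XOR 218 =   9
151 XOR 185 =  46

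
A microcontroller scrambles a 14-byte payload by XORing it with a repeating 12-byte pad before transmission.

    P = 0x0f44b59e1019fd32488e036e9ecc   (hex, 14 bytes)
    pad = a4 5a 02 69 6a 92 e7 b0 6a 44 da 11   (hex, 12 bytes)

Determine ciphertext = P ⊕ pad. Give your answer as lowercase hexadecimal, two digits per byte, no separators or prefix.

ab1eb7f77a8b1a8222cad97f3a96

The 12-byte key repeats, so the effective keystream is a4 5a 02 69 6a 92 e7 b0 6a 44 da 11 a4 5a.
byte 0: 0f ⊕ a4 = ab
byte 1: 44 ⊕ 5a = 1e
byte 2: b5 ⊕ 02 = b7
byte 3: 9e ⊕ 69 = f7
byte 4: 10 ⊕ 6a = 7a
byte 5: 19 ⊕ 92 = 8b
byte 6: fd ⊕ e7 = 1a
byte 7: 32 ⊕ b0 = 82
byte 8: 48 ⊕ 6a = 22
byte 9: 8e ⊕ 44 = ca
byte 10: 03 ⊕ da = d9
byte 11: 6e ⊕ 11 = 7f
byte 12: 9e ⊕ a4 = 3a
byte 13: cc ⊕ 5a = 96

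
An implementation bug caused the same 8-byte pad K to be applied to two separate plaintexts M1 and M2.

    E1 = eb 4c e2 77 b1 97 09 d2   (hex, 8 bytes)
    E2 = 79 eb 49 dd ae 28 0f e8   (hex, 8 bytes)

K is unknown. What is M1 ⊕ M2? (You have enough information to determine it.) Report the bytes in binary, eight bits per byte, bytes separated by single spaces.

10010010 10100111 10101011 10101010 00011111 10111111 00000110 00111010

E1 ⊕ E2 = (M1 ⊕ K) ⊕ (M2 ⊕ K) = M1 ⊕ M2 — the shared key cancels under XOR.
byte 0: eb XOR 79 = 92
byte 1: 4c XOR eb = a7
byte 2: e2 XOR 49 = ab
byte 3: 77 XOR dd = aa
byte 4: b1 XOR ae = 1f
byte 5: 97 XOR 28 = bf
byte 6: 09 XOR 0f = 06
byte 7: d2 XOR e8 = 3a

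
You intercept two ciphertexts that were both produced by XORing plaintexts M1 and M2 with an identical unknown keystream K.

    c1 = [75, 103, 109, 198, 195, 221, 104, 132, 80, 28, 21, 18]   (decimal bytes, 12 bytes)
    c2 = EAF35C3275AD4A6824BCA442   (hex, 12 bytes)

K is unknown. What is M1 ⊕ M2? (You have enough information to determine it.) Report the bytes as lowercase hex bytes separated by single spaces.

c1 ⊕ c2 = (M1 ⊕ K) ⊕ (M2 ⊕ K) = M1 ⊕ M2 — the shared key cancels under XOR.
byte 0: 01001011 ^ 11101010 = 10100001
byte 1: 01100111 ^ 11110011 = 10010100
byte 2: 01101101 ^ 01011100 = 00110001
byte 3: 11000110 ^ 00110010 = 11110100
byte 4: 11000011 ^ 01110101 = 10110110
byte 5: 11011101 ^ 10101101 = 01110000
byte 6: 01101000 ^ 01001010 = 00100010
byte 7: 10000100 ^ 01101000 = 11101100
byte 8: 01010000 ^ 00100100 = 01110100
byte 9: 00011100 ^ 10111100 = 10100000
byte 10: 00010101 ^ 10100100 = 10110001
byte 11: 00010010 ^ 01000010 = 01010000

a1 94 31 f4 b6 70 22 ec 74 a0 b1 50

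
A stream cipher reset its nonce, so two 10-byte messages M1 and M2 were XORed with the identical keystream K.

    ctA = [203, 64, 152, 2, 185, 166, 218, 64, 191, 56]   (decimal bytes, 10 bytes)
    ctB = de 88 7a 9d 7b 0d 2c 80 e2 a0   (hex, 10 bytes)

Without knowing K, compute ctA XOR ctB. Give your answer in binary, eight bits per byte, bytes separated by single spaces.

ctA ⊕ ctB = (M1 ⊕ K) ⊕ (M2 ⊕ K) = M1 ⊕ M2 — the shared key cancels under XOR.
byte 0: 203 ^ 222 =  21
byte 1:  64 ^ 136 = 200
byte 2: 152 ^ 122 = 226
byte 3:   2 ^ 157 = 159
byte 4: 185 ^ 123 = 194
byte 5: 166 ^  13 = 171
byte 6: 218 ^  44 = 246
byte 7:  64 ^ 128 = 192
byte 8: 191 ^ 226 =  93
byte 9:  56 ^ 160 = 152

00010101 11001000 11100010 10011111 11000010 10101011 11110110 11000000 01011101 10011000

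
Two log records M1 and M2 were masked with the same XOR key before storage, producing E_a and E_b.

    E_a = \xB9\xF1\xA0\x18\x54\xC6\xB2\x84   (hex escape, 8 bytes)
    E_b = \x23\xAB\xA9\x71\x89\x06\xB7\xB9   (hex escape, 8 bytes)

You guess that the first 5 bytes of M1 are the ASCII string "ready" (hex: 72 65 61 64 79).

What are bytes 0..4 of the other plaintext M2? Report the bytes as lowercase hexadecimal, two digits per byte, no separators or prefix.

First, E_a ⊕ E_b = (M1 ⊕ K) ⊕ (M2 ⊕ K) = M1 ⊕ M2, so the key drops out. Then M2 = (M1 ⊕ M2) ⊕ M1 over the first 5 bytes.
byte 0: (b9 ^ 23) ^ 72 = 9a ^ 72 = e8
byte 1: (f1 ^ ab) ^ 65 = 5a ^ 65 = 3f
byte 2: (a0 ^ a9) ^ 61 = 09 ^ 61 = 68
byte 3: (18 ^ 71) ^ 64 = 69 ^ 64 = 0d
byte 4: (54 ^ 89) ^ 79 = dd ^ 79 = a4

e83f680da4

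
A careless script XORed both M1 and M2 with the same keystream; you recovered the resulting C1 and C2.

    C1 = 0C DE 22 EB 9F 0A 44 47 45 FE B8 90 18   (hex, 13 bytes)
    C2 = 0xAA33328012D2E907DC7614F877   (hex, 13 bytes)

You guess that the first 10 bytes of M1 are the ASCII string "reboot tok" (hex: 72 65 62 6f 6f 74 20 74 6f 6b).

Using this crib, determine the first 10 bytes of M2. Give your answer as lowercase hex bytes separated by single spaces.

First, C1 ⊕ C2 = (M1 ⊕ K) ⊕ (M2 ⊕ K) = M1 ⊕ M2, so the key drops out. Then M2 = (M1 ⊕ M2) ⊕ M1 over the first 10 bytes.
byte 0: (0c xor aa) xor 72 = a6 xor 72 = d4
byte 1: (de xor 33) xor 65 = ed xor 65 = 88
byte 2: (22 xor 32) xor 62 = 10 xor 62 = 72
byte 3: (eb xor 80) xor 6f = 6b xor 6f = 04
byte 4: (9f xor 12) xor 6f = 8d xor 6f = e2
byte 5: (0a xor d2) xor 74 = d8 xor 74 = ac
byte 6: (44 xor e9) xor 20 = ad xor 20 = 8d
byte 7: (47 xor 07) xor 74 = 40 xor 74 = 34
byte 8: (45 xor dc) xor 6f = 99 xor 6f = f6
byte 9: (fe xor 76) xor 6b = 88 xor 6b = e3

d4 88 72 04 e2 ac 8d 34 f6 e3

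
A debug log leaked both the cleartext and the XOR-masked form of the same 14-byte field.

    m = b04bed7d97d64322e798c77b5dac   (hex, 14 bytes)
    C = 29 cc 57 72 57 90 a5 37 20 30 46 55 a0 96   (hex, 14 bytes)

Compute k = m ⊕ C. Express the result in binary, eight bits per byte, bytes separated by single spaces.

10011001 10000111 10111010 00001111 11000000 01000110 11100110 00010101 11000111 10101000 10000001 00101110 11111101 00111010

Since C = m ⊕ k, XORing both sides with m gives k = m ⊕ C.
b0 ⊕ 29 = 99
4b ⊕ cc = 87
ed ⊕ 57 = ba
7d ⊕ 72 = 0f
97 ⊕ 57 = c0
d6 ⊕ 90 = 46
43 ⊕ a5 = e6
22 ⊕ 37 = 15
e7 ⊕ 20 = c7
98 ⊕ 30 = a8
c7 ⊕ 46 = 81
7b ⊕ 55 = 2e
5d ⊕ a0 = fd
ac ⊕ 96 = 3a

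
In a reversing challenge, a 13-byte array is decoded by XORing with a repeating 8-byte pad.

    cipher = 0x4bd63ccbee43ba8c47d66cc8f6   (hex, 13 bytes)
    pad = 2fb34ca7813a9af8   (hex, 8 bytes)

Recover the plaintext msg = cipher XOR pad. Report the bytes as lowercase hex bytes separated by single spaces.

64 65 70 6c 6f 79 20 74 68 65 20 6f 77

The 8-byte key repeats, so the effective keystream is 2f b3 4c a7 81 3a 9a f8 2f b3 4c a7 81.
byte 0: 4b XOR 2f = 64
byte 1: d6 XOR b3 = 65
byte 2: 3c XOR 4c = 70
byte 3: cb XOR a7 = 6c
byte 4: ee XOR 81 = 6f
byte 5: 43 XOR 3a = 79
byte 6: ba XOR 9a = 20
byte 7: 8c XOR f8 = 74
byte 8: 47 XOR 2f = 68
byte 9: d6 XOR b3 = 65
byte 10: 6c XOR 4c = 20
byte 11: c8 XOR a7 = 6f
byte 12: f6 XOR 81 = 77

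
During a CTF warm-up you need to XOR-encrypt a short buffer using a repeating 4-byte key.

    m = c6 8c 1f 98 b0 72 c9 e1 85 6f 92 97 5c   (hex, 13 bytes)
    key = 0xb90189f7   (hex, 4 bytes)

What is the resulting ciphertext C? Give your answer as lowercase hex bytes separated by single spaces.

The 4-byte key repeats, so the effective keystream is b9 01 89 f7 b9 01 89 f7 b9 01 89 f7 b9.
byte 0: c6 XOR b9 = 7f
byte 1: 8c XOR 01 = 8d
byte 2: 1f XOR 89 = 96
byte 3: 98 XOR f7 = 6f
byte 4: b0 XOR b9 = 09
byte 5: 72 XOR 01 = 73
byte 6: c9 XOR 89 = 40
byte 7: e1 XOR f7 = 16
byte 8: 85 XOR b9 = 3c
byte 9: 6f XOR 01 = 6e
byte 10: 92 XOR 89 = 1b
byte 11: 97 XOR f7 = 60
byte 12: 5c XOR b9 = e5

7f 8d 96 6f 09 73 40 16 3c 6e 1b 60 e5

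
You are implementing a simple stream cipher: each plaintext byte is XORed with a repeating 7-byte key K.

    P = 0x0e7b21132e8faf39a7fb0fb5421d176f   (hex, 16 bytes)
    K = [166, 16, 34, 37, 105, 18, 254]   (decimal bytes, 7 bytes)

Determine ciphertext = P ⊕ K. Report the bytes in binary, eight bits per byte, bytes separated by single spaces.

10101000 01101011 00000011 00110110 01000111 10011101 01010001 10011111 10110111 11011001 00101010 11011100 01010000 11100011 10110001 01111111

The 7-byte key repeats, so the effective keystream is a6 10 22 25 69 12 fe a6 10 22 25 69 12 fe a6 10.
byte 0: 00001110 xor 10100110 = 10101000
byte 1: 01111011 xor 00010000 = 01101011
byte 2: 00100001 xor 00100010 = 00000011
byte 3: 00010011 xor 00100101 = 00110110
byte 4: 00101110 xor 01101001 = 01000111
byte 5: 10001111 xor 00010010 = 10011101
byte 6: 10101111 xor 11111110 = 01010001
byte 7: 00111001 xor 10100110 = 10011111
byte 8: 10100111 xor 00010000 = 10110111
byte 9: 11111011 xor 00100010 = 11011001
byte 10: 00001111 xor 00100101 = 00101010
byte 11: 10110101 xor 01101001 = 11011100
byte 12: 01000010 xor 00010010 = 01010000
byte 13: 00011101 xor 11111110 = 11100011
byte 14: 00010111 xor 10100110 = 10110001
byte 15: 01101111 xor 00010000 = 01111111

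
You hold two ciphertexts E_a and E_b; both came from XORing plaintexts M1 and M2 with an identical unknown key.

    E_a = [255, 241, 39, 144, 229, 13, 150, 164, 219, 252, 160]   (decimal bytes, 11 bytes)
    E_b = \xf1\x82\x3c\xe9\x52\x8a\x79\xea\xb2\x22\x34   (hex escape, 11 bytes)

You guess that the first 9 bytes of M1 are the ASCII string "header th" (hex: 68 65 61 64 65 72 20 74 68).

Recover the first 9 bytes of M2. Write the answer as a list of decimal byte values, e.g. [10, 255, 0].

[102, 22, 122, 29, 210, 245, 207, 58, 1]

First, E_a ⊕ E_b = (M1 ⊕ K) ⊕ (M2 ⊕ K) = M1 ⊕ M2, so the key drops out. Then M2 = (M1 ⊕ M2) ⊕ M1 over the first 9 bytes.
byte 0: (ff XOR f1) XOR 68 = 0e XOR 68 = 66
byte 1: (f1 XOR 82) XOR 65 = 73 XOR 65 = 16
byte 2: (27 XOR 3c) XOR 61 = 1b XOR 61 = 7a
byte 3: (90 XOR e9) XOR 64 = 79 XOR 64 = 1d
byte 4: (e5 XOR 52) XOR 65 = b7 XOR 65 = d2
byte 5: (0d XOR 8a) XOR 72 = 87 XOR 72 = f5
byte 6: (96 XOR 79) XOR 20 = ef XOR 20 = cf
byte 7: (a4 XOR ea) XOR 74 = 4e XOR 74 = 3a
byte 8: (db XOR b2) XOR 68 = 69 XOR 68 = 01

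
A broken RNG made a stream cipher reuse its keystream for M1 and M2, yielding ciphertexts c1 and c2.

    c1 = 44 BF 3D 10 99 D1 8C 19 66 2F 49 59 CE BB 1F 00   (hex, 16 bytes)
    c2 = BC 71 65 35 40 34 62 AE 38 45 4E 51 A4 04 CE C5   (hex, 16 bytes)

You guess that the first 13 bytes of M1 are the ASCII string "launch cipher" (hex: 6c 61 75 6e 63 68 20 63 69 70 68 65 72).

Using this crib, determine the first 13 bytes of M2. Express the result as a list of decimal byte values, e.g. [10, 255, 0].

First, c1 ⊕ c2 = (M1 ⊕ K) ⊕ (M2 ⊕ K) = M1 ⊕ M2, so the key drops out. Then M2 = (M1 ⊕ M2) ⊕ M1 over the first 13 bytes.
byte 0: (44 ⊕ bc) ⊕ 6c = f8 ⊕ 6c = 94
byte 1: (bf ⊕ 71) ⊕ 61 = ce ⊕ 61 = af
byte 2: (3d ⊕ 65) ⊕ 75 = 58 ⊕ 75 = 2d
byte 3: (10 ⊕ 35) ⊕ 6e = 25 ⊕ 6e = 4b
byte 4: (99 ⊕ 40) ⊕ 63 = d9 ⊕ 63 = ba
byte 5: (d1 ⊕ 34) ⊕ 68 = e5 ⊕ 68 = 8d
byte 6: (8c ⊕ 62) ⊕ 20 = ee ⊕ 20 = ce
byte 7: (19 ⊕ ae) ⊕ 63 = b7 ⊕ 63 = d4
byte 8: (66 ⊕ 38) ⊕ 69 = 5e ⊕ 69 = 37
byte 9: (2f ⊕ 45) ⊕ 70 = 6a ⊕ 70 = 1a
byte 10: (49 ⊕ 4e) ⊕ 68 = 07 ⊕ 68 = 6f
byte 11: (59 ⊕ 51) ⊕ 65 = 08 ⊕ 65 = 6d
byte 12: (ce ⊕ a4) ⊕ 72 = 6a ⊕ 72 = 18

[148, 175, 45, 75, 186, 141, 206, 212, 55, 26, 111, 109, 24]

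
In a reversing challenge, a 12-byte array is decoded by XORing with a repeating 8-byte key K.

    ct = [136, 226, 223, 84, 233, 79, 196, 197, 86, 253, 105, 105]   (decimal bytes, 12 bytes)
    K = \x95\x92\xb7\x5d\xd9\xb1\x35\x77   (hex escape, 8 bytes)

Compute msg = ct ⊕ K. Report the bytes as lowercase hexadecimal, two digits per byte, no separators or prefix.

The 8-byte key repeats, so the effective keystream is 95 92 b7 5d d9 b1 35 77 95 92 b7 5d.
byte 0: 88 ⊕ 95 = 1d
byte 1: e2 ⊕ 92 = 70
byte 2: df ⊕ b7 = 68
byte 3: 54 ⊕ 5d = 09
byte 4: e9 ⊕ d9 = 30
byte 5: 4f ⊕ b1 = fe
byte 6: c4 ⊕ 35 = f1
byte 7: c5 ⊕ 77 = b2
byte 8: 56 ⊕ 95 = c3
byte 9: fd ⊕ 92 = 6f
byte 10: 69 ⊕ b7 = de
byte 11: 69 ⊕ 5d = 34

1d70680930fef1b2c36fde34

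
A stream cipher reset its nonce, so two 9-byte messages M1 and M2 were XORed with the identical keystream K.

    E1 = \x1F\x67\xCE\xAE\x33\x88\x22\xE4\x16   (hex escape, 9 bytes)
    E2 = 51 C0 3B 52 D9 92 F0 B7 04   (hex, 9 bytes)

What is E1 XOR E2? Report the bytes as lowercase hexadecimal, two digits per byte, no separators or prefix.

E1 ⊕ E2 = (M1 ⊕ K) ⊕ (M2 ⊕ K) = M1 ⊕ M2 — the shared key cancels under XOR.
1f ^ 51 = 4e
67 ^ c0 = a7
ce ^ 3b = f5
ae ^ 52 = fc
33 ^ d9 = ea
88 ^ 92 = 1a
22 ^ f0 = d2
e4 ^ b7 = 53
16 ^ 04 = 12

4ea7f5fcea1ad25312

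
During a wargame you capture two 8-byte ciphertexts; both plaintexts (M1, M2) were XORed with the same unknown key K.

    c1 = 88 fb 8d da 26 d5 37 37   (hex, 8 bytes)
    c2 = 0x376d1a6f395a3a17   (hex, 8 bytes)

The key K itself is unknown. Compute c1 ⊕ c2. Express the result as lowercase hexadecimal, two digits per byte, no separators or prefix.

c1 ⊕ c2 = (M1 ⊕ K) ⊕ (M2 ⊕ K) = M1 ⊕ M2 — the shared key cancels under XOR.
136 ⊕  55 = 191
251 ⊕ 109 = 150
141 ⊕  26 = 151
218 ⊕ 111 = 181
 38 ⊕  57 =  31
213 ⊕  90 = 143
 55 ⊕  58 =  13
 55 ⊕  23 =  32

bf9697b51f8f0d20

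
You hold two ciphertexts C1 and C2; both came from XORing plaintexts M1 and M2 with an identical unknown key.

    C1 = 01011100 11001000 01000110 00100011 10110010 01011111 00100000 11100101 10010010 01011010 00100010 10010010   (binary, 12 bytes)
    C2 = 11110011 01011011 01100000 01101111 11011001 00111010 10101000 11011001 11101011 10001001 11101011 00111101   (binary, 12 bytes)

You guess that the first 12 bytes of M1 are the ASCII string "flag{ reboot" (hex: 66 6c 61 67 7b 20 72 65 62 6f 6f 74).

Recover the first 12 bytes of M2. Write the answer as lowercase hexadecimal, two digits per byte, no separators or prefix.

c9ff472b1045fa591bbca6db

First, C1 ⊕ C2 = (M1 ⊕ K) ⊕ (M2 ⊕ K) = M1 ⊕ M2, so the key drops out. Then M2 = (M1 ⊕ M2) ⊕ M1 over the first 12 bytes.
byte 0: (5c ^ f3) ^ 66 = af ^ 66 = c9
byte 1: (c8 ^ 5b) ^ 6c = 93 ^ 6c = ff
byte 2: (46 ^ 60) ^ 61 = 26 ^ 61 = 47
byte 3: (23 ^ 6f) ^ 67 = 4c ^ 67 = 2b
byte 4: (b2 ^ d9) ^ 7b = 6b ^ 7b = 10
byte 5: (5f ^ 3a) ^ 20 = 65 ^ 20 = 45
byte 6: (20 ^ a8) ^ 72 = 88 ^ 72 = fa
byte 7: (e5 ^ d9) ^ 65 = 3c ^ 65 = 59
byte 8: (92 ^ eb) ^ 62 = 79 ^ 62 = 1b
byte 9: (5a ^ 89) ^ 6f = d3 ^ 6f = bc
byte 10: (22 ^ eb) ^ 6f = c9 ^ 6f = a6
byte 11: (92 ^ 3d) ^ 74 = af ^ 74 = db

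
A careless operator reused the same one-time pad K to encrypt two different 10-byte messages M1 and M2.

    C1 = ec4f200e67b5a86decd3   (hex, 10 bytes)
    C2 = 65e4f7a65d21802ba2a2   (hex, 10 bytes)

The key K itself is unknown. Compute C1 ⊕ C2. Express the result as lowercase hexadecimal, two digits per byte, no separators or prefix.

89abd7a83a9428464e71

C1 ⊕ C2 = (M1 ⊕ K) ⊕ (M2 ⊕ K) = M1 ⊕ M2 — the shared key cancels under XOR.
byte 0: ec ^ 65 = 89
byte 1: 4f ^ e4 = ab
byte 2: 20 ^ f7 = d7
byte 3: 0e ^ a6 = a8
byte 4: 67 ^ 5d = 3a
byte 5: b5 ^ 21 = 94
byte 6: a8 ^ 80 = 28
byte 7: 6d ^ 2b = 46
byte 8: ec ^ a2 = 4e
byte 9: d3 ^ a2 = 71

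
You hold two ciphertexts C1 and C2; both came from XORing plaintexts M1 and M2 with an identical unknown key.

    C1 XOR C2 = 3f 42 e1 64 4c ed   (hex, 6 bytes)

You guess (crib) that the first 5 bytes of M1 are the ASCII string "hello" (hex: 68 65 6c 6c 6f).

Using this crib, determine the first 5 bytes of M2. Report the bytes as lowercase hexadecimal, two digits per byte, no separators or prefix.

Since C1 ⊕ C2 = M1 ⊕ M2, XORing with the guessed M1 bytes yields the corresponding M2 bytes: M2 = (C1 ⊕ C2) ⊕ M1.
byte 0: 3f ⊕ 68 = 57
byte 1: 42 ⊕ 65 = 27
byte 2: e1 ⊕ 6c = 8d
byte 3: 64 ⊕ 6c = 08
byte 4: 4c ⊕ 6f = 23

57278d0823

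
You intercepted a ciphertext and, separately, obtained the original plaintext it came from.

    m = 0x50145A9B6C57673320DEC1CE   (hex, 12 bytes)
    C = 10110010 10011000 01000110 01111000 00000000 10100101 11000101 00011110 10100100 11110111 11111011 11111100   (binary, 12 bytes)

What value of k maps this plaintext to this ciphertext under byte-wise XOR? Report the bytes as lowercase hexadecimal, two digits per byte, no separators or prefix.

e28c1ce36cf2a22d84293a32

Since C = m ⊕ k, XORing both sides with m gives k = m ⊕ C.
50 ^ b2 = e2
14 ^ 98 = 8c
5a ^ 46 = 1c
9b ^ 78 = e3
6c ^ 00 = 6c
57 ^ a5 = f2
67 ^ c5 = a2
33 ^ 1e = 2d
20 ^ a4 = 84
de ^ f7 = 29
c1 ^ fb = 3a
ce ^ fc = 32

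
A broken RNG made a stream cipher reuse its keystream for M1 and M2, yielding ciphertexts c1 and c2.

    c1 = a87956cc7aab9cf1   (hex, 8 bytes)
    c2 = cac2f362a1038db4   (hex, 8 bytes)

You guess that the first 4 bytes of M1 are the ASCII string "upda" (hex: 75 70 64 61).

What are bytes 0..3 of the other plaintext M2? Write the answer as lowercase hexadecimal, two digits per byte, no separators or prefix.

First, c1 ⊕ c2 = (M1 ⊕ K) ⊕ (M2 ⊕ K) = M1 ⊕ M2, so the key drops out. Then M2 = (M1 ⊕ M2) ⊕ M1 over the first 4 bytes.
byte 0: (a8 ⊕ ca) ⊕ 75 = 62 ⊕ 75 = 17
byte 1: (79 ⊕ c2) ⊕ 70 = bb ⊕ 70 = cb
byte 2: (56 ⊕ f3) ⊕ 64 = a5 ⊕ 64 = c1
byte 3: (cc ⊕ 62) ⊕ 61 = ae ⊕ 61 = cf

17cbc1cf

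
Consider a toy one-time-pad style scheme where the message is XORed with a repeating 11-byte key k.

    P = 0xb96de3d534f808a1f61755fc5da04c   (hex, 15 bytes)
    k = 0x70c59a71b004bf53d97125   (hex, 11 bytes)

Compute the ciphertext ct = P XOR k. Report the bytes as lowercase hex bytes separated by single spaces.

c9 a8 79 a4 84 fc b7 f2 2f 66 70 8c 98 3a 3d

The 11-byte key repeats, so the effective keystream is 70 c5 9a 71 b0 04 bf 53 d9 71 25 70 c5 9a 71.
byte 0: 185 ⊕ 112 = 201
byte 1: 109 ⊕ 197 = 168
byte 2: 227 ⊕ 154 = 121
byte 3: 213 ⊕ 113 = 164
byte 4:  52 ⊕ 176 = 132
byte 5: 248 ⊕   4 = 252
byte 6:   8 ⊕ 191 = 183
byte 7: 161 ⊕  83 = 242
byte 8: 246 ⊕ 217 =  47
byte 9:  23 ⊕ 113 = 102
byte 10:  85 ⊕  37 = 112
byte 11: 252 ⊕ 112 = 140
byte 12:  93 ⊕ 197 = 152
byte 13: 160 ⊕ 154 =  58
byte 14:  76 ⊕ 113 =  61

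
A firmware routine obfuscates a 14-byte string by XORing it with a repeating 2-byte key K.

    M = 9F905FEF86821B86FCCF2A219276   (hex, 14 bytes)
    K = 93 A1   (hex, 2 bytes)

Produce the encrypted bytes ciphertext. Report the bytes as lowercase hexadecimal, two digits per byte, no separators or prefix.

The 2-byte key repeats, so the effective keystream is 93 a1 93 a1 93 a1 93 a1 93 a1 93 a1 93 a1.
byte 0: 159 ^ 147 =  12
byte 1: 144 ^ 161 =  49
byte 2:  95 ^ 147 = 204
byte 3: 239 ^ 161 =  78
byte 4: 134 ^ 147 =  21
byte 5: 130 ^ 161 =  35
byte 6:  27 ^ 147 = 136
byte 7: 134 ^ 161 =  39
byte 8: 252 ^ 147 = 111
byte 9: 207 ^ 161 = 110
byte 10:  42 ^ 147 = 185
byte 11:  33 ^ 161 = 128
byte 12: 146 ^ 147 =   1
byte 13: 118 ^ 161 = 215

0c31cc4e152388276f6eb98001d7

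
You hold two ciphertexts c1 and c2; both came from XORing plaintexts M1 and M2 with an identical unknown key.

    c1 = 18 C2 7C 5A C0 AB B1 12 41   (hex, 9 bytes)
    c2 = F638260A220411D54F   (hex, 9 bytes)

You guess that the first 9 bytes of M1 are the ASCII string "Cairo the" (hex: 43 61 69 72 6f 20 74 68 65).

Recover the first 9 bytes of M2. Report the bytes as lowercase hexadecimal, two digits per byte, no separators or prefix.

First, c1 ⊕ c2 = (M1 ⊕ K) ⊕ (M2 ⊕ K) = M1 ⊕ M2, so the key drops out. Then M2 = (M1 ⊕ M2) ⊕ M1 over the first 9 bytes.
byte 0: (18 XOR f6) XOR 43 = ee XOR 43 = ad
byte 1: (c2 XOR 38) XOR 61 = fa XOR 61 = 9b
byte 2: (7c XOR 26) XOR 69 = 5a XOR 69 = 33
byte 3: (5a XOR 0a) XOR 72 = 50 XOR 72 = 22
byte 4: (c0 XOR 22) XOR 6f = e2 XOR 6f = 8d
byte 5: (ab XOR 04) XOR 20 = af XOR 20 = 8f
byte 6: (b1 XOR 11) XOR 74 = a0 XOR 74 = d4
byte 7: (12 XOR d5) XOR 68 = c7 XOR 68 = af
byte 8: (41 XOR 4f) XOR 65 = 0e XOR 65 = 6b

ad9b33228d8fd4af6b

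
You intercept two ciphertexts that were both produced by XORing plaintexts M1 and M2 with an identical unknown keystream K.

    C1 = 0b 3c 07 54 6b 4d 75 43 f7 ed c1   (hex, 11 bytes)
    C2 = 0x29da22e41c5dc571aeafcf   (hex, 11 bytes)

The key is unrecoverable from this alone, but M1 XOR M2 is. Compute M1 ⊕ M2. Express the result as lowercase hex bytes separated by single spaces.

C1 ⊕ C2 = (M1 ⊕ K) ⊕ (M2 ⊕ K) = M1 ⊕ M2 — the shared key cancels under XOR.
 11 ⊕  41 =  34
 60 ⊕ 218 = 230
  7 ⊕  34 =  37
 84 ⊕ 228 = 176
107 ⊕  28 = 119
 77 ⊕  93 =  16
117 ⊕ 197 = 176
 67 ⊕ 113 =  50
247 ⊕ 174 =  89
237 ⊕ 175 =  66
193 ⊕ 207 =  14

22 e6 25 b0 77 10 b0 32 59 42 0e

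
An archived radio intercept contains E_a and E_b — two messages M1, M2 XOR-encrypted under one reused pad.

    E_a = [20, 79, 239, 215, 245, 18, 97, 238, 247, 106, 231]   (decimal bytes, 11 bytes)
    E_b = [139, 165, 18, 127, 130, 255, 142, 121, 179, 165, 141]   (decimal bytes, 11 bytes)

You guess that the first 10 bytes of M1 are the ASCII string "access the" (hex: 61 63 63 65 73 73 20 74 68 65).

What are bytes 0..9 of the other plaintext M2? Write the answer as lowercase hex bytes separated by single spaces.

fe 89 9e cd 04 9e cf e3 2c aa

First, E_a ⊕ E_b = (M1 ⊕ K) ⊕ (M2 ⊕ K) = M1 ⊕ M2, so the key drops out. Then M2 = (M1 ⊕ M2) ⊕ M1 over the first 10 bytes.
byte 0: (14 ^ 8b) ^ 61 = 9f ^ 61 = fe
byte 1: (4f ^ a5) ^ 63 = ea ^ 63 = 89
byte 2: (ef ^ 12) ^ 63 = fd ^ 63 = 9e
byte 3: (d7 ^ 7f) ^ 65 = a8 ^ 65 = cd
byte 4: (f5 ^ 82) ^ 73 = 77 ^ 73 = 04
byte 5: (12 ^ ff) ^ 73 = ed ^ 73 = 9e
byte 6: (61 ^ 8e) ^ 20 = ef ^ 20 = cf
byte 7: (ee ^ 79) ^ 74 = 97 ^ 74 = e3
byte 8: (f7 ^ b3) ^ 68 = 44 ^ 68 = 2c
byte 9: (6a ^ a5) ^ 65 = cf ^ 65 = aa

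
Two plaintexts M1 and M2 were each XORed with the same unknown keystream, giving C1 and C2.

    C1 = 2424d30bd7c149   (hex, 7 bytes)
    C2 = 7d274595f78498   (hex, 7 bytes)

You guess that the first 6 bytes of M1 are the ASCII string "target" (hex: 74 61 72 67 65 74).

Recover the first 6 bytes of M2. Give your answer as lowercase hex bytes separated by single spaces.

First, C1 ⊕ C2 = (M1 ⊕ K) ⊕ (M2 ⊕ K) = M1 ⊕ M2, so the key drops out. Then M2 = (M1 ⊕ M2) ⊕ M1 over the first 6 bytes.
byte 0: (24 ^ 7d) ^ 74 = 59 ^ 74 = 2d
byte 1: (24 ^ 27) ^ 61 = 03 ^ 61 = 62
byte 2: (d3 ^ 45) ^ 72 = 96 ^ 72 = e4
byte 3: (0b ^ 95) ^ 67 = 9e ^ 67 = f9
byte 4: (d7 ^ f7) ^ 65 = 20 ^ 65 = 45
byte 5: (c1 ^ 84) ^ 74 = 45 ^ 74 = 31

2d 62 e4 f9 45 31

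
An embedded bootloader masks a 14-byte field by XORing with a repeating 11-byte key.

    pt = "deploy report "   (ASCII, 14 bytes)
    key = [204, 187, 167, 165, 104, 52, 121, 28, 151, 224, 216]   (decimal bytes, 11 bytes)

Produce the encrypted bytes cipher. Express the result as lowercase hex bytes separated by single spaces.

a8 de d7 c9 07 4d 59 6e f2 90 b7 be cf 87

The 11-byte key repeats, so the effective keystream is cc bb a7 a5 68 34 79 1c 97 e0 d8 cc bb a7.
byte 0: 64 ⊕ cc = a8
byte 1: 65 ⊕ bb = de
byte 2: 70 ⊕ a7 = d7
byte 3: 6c ⊕ a5 = c9
byte 4: 6f ⊕ 68 = 07
byte 5: 79 ⊕ 34 = 4d
byte 6: 20 ⊕ 79 = 59
byte 7: 72 ⊕ 1c = 6e
byte 8: 65 ⊕ 97 = f2
byte 9: 70 ⊕ e0 = 90
byte 10: 6f ⊕ d8 = b7
byte 11: 72 ⊕ cc = be
byte 12: 74 ⊕ bb = cf
byte 13: 20 ⊕ a7 = 87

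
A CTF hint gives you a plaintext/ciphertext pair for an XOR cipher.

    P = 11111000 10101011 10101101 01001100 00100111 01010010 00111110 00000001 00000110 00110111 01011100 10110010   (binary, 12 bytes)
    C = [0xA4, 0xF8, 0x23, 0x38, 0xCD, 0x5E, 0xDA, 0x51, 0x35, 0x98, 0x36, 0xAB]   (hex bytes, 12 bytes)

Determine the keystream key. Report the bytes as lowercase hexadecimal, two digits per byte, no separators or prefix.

Since C = P ⊕ key, XORing both sides with P gives key = P ⊕ C.
11111000 XOR 10100100 = 01011100
10101011 XOR 11111000 = 01010011
10101101 XOR 00100011 = 10001110
01001100 XOR 00111000 = 01110100
00100111 XOR 11001101 = 11101010
01010010 XOR 01011110 = 00001100
00111110 XOR 11011010 = 11100100
00000001 XOR 01010001 = 01010000
00000110 XOR 00110101 = 00110011
00110111 XOR 10011000 = 10101111
01011100 XOR 00110110 = 01101010
10110010 XOR 10101011 = 00011001

5c538e74ea0ce45033af6a19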